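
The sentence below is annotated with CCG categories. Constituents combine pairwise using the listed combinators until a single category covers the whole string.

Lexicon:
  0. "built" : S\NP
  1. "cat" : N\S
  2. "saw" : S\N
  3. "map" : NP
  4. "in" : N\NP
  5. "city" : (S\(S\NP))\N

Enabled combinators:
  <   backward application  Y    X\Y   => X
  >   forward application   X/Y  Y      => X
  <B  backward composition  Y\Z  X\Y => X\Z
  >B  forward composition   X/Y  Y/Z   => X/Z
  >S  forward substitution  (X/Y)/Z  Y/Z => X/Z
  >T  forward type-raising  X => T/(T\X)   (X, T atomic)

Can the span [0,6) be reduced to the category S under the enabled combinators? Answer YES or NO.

[0,6] S   <
  [0,3] S\NP   <B
    [0,1] "built" : S\NP
    [1,3] S\S   <B
      [1,2] "cat" : N\S
      [2,3] "saw" : S\N
  [3,6] S\(S\NP)   <
    [3,5] N   <
      [3,4] "map" : NP
      [4,5] "in" : N\NP
    [5,6] "city" : (S\(S\NP))\N

YES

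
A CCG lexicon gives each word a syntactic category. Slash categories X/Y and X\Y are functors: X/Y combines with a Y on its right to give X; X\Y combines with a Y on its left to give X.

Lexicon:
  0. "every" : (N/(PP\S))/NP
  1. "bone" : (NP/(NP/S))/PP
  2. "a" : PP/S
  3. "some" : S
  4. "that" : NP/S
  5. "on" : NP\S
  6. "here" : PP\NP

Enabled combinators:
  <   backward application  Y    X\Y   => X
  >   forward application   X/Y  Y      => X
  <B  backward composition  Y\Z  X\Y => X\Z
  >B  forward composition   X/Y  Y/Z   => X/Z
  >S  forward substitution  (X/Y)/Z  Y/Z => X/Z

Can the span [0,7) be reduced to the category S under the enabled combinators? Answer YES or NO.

NO

(N/(PP\S))/NP (NP/(NP/S))/PP PP/S S NP/S NP\S PP\NP
CKY chart[0,7] = {N}; S ∉ chart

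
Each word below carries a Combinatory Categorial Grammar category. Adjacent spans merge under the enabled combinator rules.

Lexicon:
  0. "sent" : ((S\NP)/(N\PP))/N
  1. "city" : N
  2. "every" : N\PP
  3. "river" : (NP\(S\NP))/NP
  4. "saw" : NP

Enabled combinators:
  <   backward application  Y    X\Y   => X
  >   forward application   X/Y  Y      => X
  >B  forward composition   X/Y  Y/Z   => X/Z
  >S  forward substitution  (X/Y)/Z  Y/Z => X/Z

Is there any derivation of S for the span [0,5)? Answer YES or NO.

((S\NP)/(N\PP))/N N N\PP (NP\(S\NP))/NP NP
CKY chart[0,5] = {NP}; S ∉ chart

NO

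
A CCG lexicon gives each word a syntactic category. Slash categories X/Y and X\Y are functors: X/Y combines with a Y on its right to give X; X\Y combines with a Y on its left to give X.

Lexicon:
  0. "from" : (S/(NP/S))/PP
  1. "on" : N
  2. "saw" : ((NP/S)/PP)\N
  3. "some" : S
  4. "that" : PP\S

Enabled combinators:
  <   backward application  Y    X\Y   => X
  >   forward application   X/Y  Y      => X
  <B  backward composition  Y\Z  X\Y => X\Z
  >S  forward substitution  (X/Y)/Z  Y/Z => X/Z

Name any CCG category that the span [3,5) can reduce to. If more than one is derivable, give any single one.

[0,5] S   >
  [0,3] S/PP   >S
    [0,1] "from" : (S/(NP/S))/PP
    [1,3] (NP/S)/PP   <
      [1,2] "on" : N
      [2,3] "saw" : ((NP/S)/PP)\N
  [3,5] PP   <
    [3,4] "some" : S
    [4,5] "that" : PP\S

PP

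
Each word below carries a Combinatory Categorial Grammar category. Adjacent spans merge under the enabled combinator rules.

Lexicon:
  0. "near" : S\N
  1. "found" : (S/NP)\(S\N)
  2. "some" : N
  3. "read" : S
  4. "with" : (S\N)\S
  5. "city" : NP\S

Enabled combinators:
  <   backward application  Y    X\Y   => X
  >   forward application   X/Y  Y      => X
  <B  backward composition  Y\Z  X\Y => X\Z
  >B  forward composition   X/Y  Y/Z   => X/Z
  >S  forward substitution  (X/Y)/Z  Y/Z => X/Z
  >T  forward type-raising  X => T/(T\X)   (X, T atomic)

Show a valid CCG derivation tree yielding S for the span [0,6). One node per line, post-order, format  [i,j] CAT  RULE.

[0,6] S   >
  [0,2] S/NP   <
    [0,1] "near" : S\N
    [1,2] "found" : (S/NP)\(S\N)
  [2,6] NP   <
    [2,3] "some" : N
    [3,6] NP\N   <B
      [3,5] S\N   <
        [3,4] "read" : S
        [4,5] "with" : (S\N)\S
      [5,6] "city" : NP\S

[0,1] S\N  lex  "near"
[1,2] (S/NP)\(S\N)  lex  "found"
[0,2] S/NP  <  k=1
[2,3] N  lex  "some"
[3,4] S  lex  "read"
[4,5] (S\N)\S  lex  "with"
[3,5] S\N  <  k=4
[5,6] NP\S  lex  "city"
[3,6] NP\N  <B  k=5
[2,6] NP  <  k=3
[0,6] S  >  k=2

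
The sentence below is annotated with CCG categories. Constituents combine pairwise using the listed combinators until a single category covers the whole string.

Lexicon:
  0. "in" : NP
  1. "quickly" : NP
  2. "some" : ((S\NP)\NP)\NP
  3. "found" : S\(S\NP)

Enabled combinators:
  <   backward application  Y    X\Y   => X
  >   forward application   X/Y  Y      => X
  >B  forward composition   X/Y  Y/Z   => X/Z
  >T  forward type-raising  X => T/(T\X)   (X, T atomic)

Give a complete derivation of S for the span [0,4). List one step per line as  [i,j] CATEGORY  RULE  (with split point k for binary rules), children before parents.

[0,4] S   <
  [0,3] S\NP   <
    [0,1] "in" : NP
    [1,3] (S\NP)\NP   <
      [1,2] "quickly" : NP
      [2,3] "some" : ((S\NP)\NP)\NP
  [3,4] "found" : S\(S\NP)

[0,1] NP  lex  "in"
[1,2] NP  lex  "quickly"
[2,3] ((S\NP)\NP)\NP  lex  "some"
[1,3] (S\NP)\NP  <  k=2
[0,3] S\NP  <  k=1
[3,4] S\(S\NP)  lex  "found"
[0,4] S  <  k=3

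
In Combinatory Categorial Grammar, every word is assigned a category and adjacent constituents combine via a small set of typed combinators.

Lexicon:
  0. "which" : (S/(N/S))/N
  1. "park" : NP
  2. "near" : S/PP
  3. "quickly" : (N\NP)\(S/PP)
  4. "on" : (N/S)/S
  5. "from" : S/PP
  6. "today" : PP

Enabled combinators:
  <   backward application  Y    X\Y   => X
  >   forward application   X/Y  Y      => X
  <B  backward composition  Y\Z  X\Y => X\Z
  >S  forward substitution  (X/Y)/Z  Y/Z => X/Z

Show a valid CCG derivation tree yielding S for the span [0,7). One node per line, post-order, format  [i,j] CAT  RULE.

[0,1] (S/(N/S))/N  lex  "which"
[1,2] NP  lex  "park"
[2,3] S/PP  lex  "near"
[3,4] (N\NP)\(S/PP)  lex  "quickly"
[2,4] N\NP  <  k=3
[1,4] N  <  k=2
[0,4] S/(N/S)  >  k=1
[4,5] (N/S)/S  lex  "on"
[5,6] S/PP  lex  "from"
[6,7] PP  lex  "today"
[5,7] S  >  k=6
[4,7] N/S  >  k=5
[0,7] S  >  k=4

[0,7] S   >
  [0,4] S/(N/S)   >
    [0,1] "which" : (S/(N/S))/N
    [1,4] N   <
      [1,2] "park" : NP
      [2,4] N\NP   <
        [2,3] "near" : S/PP
        [3,4] "quickly" : (N\NP)\(S/PP)
  [4,7] N/S   >
    [4,5] "on" : (N/S)/S
    [5,7] S   >
      [5,6] "from" : S/PP
      [6,7] "today" : PP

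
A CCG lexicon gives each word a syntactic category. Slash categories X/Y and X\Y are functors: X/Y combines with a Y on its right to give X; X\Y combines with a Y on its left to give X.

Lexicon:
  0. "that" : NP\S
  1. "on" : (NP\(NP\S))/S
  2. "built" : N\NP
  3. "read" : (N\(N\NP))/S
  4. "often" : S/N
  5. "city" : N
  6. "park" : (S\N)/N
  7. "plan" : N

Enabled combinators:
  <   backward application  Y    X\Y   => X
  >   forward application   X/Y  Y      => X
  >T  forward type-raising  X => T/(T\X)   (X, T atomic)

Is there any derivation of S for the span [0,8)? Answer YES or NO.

NO

NP\S (NP\(NP\S))/S N\NP (N\(N\NP))/S S/N N (S\N)/N N
CKY chart[0,8] = {N/(N\NP), NP, NP/(NP\NP), PP/(PP\NP), S/(S\NP)}; S ∉ chart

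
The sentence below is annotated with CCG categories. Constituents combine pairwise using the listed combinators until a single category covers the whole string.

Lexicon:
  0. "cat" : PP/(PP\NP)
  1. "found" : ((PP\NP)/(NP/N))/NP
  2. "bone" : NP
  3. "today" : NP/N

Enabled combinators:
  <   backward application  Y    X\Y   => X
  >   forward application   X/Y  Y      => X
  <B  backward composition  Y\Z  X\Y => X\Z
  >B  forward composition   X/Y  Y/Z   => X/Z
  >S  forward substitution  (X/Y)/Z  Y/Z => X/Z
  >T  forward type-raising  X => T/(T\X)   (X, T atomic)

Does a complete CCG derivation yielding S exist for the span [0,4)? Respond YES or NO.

PP/(PP\NP) ((PP\NP)/(NP/N))/NP NP NP/N
CKY chart[0,4] = {N/(N\PP), NP/(NP\PP), PP, PP/(PP\PP), S/(S\PP)}; S ∉ chart

NO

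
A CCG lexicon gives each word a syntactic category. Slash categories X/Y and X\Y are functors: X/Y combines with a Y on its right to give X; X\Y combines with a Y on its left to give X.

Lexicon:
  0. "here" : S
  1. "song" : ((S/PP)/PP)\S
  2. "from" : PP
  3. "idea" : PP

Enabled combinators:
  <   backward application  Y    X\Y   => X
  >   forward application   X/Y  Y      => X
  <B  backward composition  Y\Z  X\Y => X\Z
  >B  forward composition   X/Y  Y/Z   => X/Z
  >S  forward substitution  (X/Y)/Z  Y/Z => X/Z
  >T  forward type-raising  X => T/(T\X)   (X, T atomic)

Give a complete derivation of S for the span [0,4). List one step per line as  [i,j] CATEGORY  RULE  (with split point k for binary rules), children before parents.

[0,4] S   >
  [0,3] S/PP   >
    [0,2] (S/PP)/PP   <
      [0,1] "here" : S
      [1,2] "song" : ((S/PP)/PP)\S
    [2,3] "from" : PP
  [3,4] "idea" : PP

[0,1] S  lex  "here"
[1,2] ((S/PP)/PP)\S  lex  "song"
[0,2] (S/PP)/PP  <  k=1
[2,3] PP  lex  "from"
[0,3] S/PP  >  k=2
[3,4] PP  lex  "idea"
[0,4] S  >  k=3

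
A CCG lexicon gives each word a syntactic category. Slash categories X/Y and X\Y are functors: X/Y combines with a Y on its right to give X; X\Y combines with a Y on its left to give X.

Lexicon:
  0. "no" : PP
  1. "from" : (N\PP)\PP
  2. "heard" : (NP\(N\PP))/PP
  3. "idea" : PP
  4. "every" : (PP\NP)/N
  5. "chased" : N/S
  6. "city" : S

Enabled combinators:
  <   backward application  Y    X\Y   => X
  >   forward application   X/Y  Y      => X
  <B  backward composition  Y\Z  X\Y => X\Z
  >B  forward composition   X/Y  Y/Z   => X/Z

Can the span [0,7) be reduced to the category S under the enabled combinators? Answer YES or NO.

NO

PP (N\PP)\PP (NP\(N\PP))/PP PP (PP\NP)/N N/S S
CKY chart[0,7] = {PP}; S ∉ chart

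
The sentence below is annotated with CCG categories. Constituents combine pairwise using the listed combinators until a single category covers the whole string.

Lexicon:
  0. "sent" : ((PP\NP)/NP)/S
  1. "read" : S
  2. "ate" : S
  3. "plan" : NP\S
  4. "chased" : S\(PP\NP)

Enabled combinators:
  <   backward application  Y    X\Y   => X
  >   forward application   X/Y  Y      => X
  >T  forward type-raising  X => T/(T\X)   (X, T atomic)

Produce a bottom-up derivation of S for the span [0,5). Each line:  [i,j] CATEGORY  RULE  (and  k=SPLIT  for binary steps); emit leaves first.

[0,5] S   <
  [0,4] PP\NP   >
    [0,2] (PP\NP)/NP   >
      [0,1] "sent" : ((PP\NP)/NP)/S
      [1,2] "read" : S
    [2,4] NP   >
      [2,3] NP/(NP\S)   >T
        [2,3] "ate" : S
      [3,4] "plan" : NP\S
  [4,5] "chased" : S\(PP\NP)

[0,1] ((PP\NP)/NP)/S  lex  "sent"
[1,2] S  lex  "read"
[0,2] (PP\NP)/NP  >  k=1
[2,3] S  lex  "ate"
[2,3] NP/(NP\S)  >T
[3,4] NP\S  lex  "plan"
[2,4] NP  >  k=3
[0,4] PP\NP  >  k=2
[4,5] S\(PP\NP)  lex  "chased"
[0,5] S  <  k=4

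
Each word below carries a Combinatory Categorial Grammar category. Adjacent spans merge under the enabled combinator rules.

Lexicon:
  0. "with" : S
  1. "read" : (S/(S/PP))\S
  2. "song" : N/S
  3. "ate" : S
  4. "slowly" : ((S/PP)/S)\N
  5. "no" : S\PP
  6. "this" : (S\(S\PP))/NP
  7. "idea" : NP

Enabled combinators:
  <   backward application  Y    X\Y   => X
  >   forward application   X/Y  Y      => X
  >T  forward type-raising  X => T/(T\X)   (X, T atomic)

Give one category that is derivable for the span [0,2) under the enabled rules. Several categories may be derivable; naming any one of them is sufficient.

S/(S/PP)

[0,8] S   >
  [0,2] S/(S/PP)   <
    [0,1] "with" : S
    [1,2] "read" : (S/(S/PP))\S
  [2,8] S/PP   >
    [2,5] (S/PP)/S   <
      [2,4] N   >
        [2,3] "song" : N/S
        [3,4] "ate" : S
      [4,5] "slowly" : ((S/PP)/S)\N
    [5,8] S   <
      [5,6] "no" : S\PP
      [6,8] S\(S\PP)   >
        [6,7] "this" : (S\(S\PP))/NP
        [7,8] "idea" : NP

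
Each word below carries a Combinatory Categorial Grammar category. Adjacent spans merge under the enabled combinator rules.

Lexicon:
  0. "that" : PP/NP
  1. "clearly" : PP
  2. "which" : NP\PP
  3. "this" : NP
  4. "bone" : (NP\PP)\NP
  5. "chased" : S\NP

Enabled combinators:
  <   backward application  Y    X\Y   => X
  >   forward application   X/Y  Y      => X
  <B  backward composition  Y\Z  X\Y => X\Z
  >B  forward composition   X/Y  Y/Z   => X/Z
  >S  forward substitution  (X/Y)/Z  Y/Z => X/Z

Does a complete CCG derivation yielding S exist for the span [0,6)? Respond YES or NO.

[0,6] S   <
  [0,5] NP   <
    [0,3] PP   >
      [0,1] "that" : PP/NP
      [1,3] NP   <
        [1,2] "clearly" : PP
        [2,3] "which" : NP\PP
    [3,5] NP\PP   <
      [3,4] "this" : NP
      [4,5] "bone" : (NP\PP)\NP
  [5,6] "chased" : S\NP

YES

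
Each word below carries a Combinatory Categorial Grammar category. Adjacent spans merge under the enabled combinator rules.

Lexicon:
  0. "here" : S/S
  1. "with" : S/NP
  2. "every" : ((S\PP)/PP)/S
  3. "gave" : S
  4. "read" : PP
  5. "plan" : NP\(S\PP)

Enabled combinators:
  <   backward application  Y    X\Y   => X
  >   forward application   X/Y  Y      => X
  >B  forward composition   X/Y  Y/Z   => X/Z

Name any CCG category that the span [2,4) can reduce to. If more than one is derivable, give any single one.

[0,6] S   >
  [0,2] S/NP   >B
    [0,1] "here" : S/S
    [1,2] "with" : S/NP
  [2,6] NP   <
    [2,5] S\PP   >
      [2,4] (S\PP)/PP   >
        [2,3] "every" : ((S\PP)/PP)/S
        [3,4] "gave" : S
      [4,5] "read" : PP
    [5,6] "plan" : NP\(S\PP)

(S\PP)/PP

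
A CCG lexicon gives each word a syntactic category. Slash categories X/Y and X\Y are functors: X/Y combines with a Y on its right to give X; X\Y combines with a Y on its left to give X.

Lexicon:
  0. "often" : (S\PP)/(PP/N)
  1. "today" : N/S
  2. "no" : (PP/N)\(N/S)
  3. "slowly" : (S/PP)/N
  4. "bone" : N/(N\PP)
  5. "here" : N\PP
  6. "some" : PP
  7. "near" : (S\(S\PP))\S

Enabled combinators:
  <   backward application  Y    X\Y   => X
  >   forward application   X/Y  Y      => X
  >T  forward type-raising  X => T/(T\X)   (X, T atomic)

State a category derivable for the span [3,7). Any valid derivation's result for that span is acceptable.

[0,8] S   <
  [0,3] S\PP   >
    [0,1] "often" : (S\PP)/(PP/N)
    [1,3] PP/N   <
      [1,2] "today" : N/S
      [2,3] "no" : (PP/N)\(N/S)
  [3,8] S\(S\PP)   <
    [3,7] S   >
      [3,6] S/PP   >
        [3,4] "slowly" : (S/PP)/N
        [4,6] N   >
          [4,5] "bone" : N/(N\PP)
          [5,6] "here" : N\PP
      [6,7] "some" : PP
    [7,8] "near" : (S\(S\PP))\S

S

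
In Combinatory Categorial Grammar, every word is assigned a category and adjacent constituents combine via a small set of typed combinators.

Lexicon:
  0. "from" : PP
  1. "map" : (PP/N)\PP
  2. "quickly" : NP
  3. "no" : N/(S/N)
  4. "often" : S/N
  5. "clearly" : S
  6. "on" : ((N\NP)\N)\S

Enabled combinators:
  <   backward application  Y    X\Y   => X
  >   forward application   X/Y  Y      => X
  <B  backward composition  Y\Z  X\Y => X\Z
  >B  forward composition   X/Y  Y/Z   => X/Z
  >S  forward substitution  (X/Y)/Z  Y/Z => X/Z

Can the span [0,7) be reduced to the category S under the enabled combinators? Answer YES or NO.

NO

PP (PP/N)\PP NP N/(S/N) S/N S ((N\NP)\N)\S
CKY chart[0,7] = {PP}; S ∉ chart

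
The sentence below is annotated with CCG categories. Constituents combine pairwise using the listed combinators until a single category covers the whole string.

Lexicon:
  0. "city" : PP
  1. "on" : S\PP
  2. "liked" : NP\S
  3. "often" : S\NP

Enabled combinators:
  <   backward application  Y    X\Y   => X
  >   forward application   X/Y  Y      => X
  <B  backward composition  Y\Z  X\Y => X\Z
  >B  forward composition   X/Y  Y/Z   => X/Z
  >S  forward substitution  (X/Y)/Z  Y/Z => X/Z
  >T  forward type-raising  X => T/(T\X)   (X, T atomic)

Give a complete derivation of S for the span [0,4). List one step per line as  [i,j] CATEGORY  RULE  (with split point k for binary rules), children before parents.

[0,1] PP  lex  "city"
[1,2] S\PP  lex  "on"
[0,2] S  <  k=1
[2,3] NP\S  lex  "liked"
[0,3] NP  <  k=2
[3,4] S\NP  lex  "often"
[0,4] S  <  k=3

[0,4] S   <
  [0,3] NP   <
    [0,2] S   <
      [0,1] "city" : PP
      [1,2] "on" : S\PP
    [2,3] "liked" : NP\S
  [3,4] "often" : S\NP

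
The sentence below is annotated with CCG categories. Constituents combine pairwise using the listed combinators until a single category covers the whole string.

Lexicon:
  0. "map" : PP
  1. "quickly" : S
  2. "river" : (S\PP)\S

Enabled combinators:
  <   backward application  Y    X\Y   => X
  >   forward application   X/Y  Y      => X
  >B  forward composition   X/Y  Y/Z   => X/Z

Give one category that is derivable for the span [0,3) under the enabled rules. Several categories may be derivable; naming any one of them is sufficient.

S

[0,3] S   <
  [0,1] "map" : PP
  [1,3] S\PP   <
    [1,2] "quickly" : S
    [2,3] "river" : (S\PP)\S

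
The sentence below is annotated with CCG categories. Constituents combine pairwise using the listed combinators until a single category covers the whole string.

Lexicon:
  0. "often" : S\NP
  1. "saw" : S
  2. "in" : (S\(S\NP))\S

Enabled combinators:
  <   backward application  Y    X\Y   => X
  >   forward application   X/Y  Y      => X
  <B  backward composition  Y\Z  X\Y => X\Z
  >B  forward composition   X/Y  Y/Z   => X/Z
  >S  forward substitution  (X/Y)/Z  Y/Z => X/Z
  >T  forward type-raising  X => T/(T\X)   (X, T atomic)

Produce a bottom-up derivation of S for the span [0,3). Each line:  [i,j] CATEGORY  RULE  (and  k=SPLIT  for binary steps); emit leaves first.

[0,1] S\NP  lex  "often"
[1,2] S  lex  "saw"
[2,3] (S\(S\NP))\S  lex  "in"
[1,3] S\(S\NP)  <  k=2
[0,3] S  <  k=1

[0,3] S   <
  [0,1] "often" : S\NP
  [1,3] S\(S\NP)   <
    [1,2] "saw" : S
    [2,3] "in" : (S\(S\NP))\S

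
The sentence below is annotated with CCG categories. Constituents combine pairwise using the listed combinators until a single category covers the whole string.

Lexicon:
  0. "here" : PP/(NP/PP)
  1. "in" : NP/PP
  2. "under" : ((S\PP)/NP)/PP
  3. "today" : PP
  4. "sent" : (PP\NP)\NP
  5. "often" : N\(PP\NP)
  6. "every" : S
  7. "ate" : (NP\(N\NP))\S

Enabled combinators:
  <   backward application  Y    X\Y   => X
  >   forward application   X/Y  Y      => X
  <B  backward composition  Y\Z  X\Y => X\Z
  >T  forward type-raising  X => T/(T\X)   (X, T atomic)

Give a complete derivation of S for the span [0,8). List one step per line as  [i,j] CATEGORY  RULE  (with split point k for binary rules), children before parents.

[0,1] PP/(NP/PP)  lex  "here"
[1,2] NP/PP  lex  "in"
[0,2] PP  >  k=1
[2,3] ((S\PP)/NP)/PP  lex  "under"
[3,4] PP  lex  "today"
[2,4] (S\PP)/NP  >  k=3
[4,5] (PP\NP)\NP  lex  "sent"
[5,6] N\(PP\NP)  lex  "often"
[4,6] N\NP  <B  k=5
[6,7] S  lex  "every"
[7,8] (NP\(N\NP))\S  lex  "ate"
[6,8] NP\(N\NP)  <  k=7
[4,8] NP  <  k=6
[2,8] S\PP  >  k=4
[0,8] S  <  k=2

[0,8] S   <
  [0,2] PP   >
    [0,1] "here" : PP/(NP/PP)
    [1,2] "in" : NP/PP
  [2,8] S\PP   >
    [2,4] (S\PP)/NP   >
      [2,3] "under" : ((S\PP)/NP)/PP
      [3,4] "today" : PP
    [4,8] NP   <
      [4,6] N\NP   <B
        [4,5] "sent" : (PP\NP)\NP
        [5,6] "often" : N\(PP\NP)
      [6,8] NP\(N\NP)   <
        [6,7] "every" : S
        [7,8] "ate" : (NP\(N\NP))\S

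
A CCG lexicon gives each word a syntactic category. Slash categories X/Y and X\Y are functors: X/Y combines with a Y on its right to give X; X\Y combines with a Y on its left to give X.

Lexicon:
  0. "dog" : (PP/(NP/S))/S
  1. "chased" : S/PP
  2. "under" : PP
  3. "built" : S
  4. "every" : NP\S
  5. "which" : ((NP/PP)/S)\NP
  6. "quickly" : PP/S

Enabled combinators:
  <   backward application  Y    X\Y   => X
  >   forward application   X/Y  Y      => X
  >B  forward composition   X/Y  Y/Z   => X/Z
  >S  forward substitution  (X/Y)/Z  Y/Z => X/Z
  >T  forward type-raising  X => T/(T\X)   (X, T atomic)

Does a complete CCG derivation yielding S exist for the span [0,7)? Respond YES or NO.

NO

(PP/(NP/S))/S S/PP PP S NP\S ((NP/PP)/S)\NP PP/S
CKY chart[0,7] = {N/(N\PP), NP/(NP\PP), PP, PP/(PP\PP), S/(S\PP)}; S ∉ chart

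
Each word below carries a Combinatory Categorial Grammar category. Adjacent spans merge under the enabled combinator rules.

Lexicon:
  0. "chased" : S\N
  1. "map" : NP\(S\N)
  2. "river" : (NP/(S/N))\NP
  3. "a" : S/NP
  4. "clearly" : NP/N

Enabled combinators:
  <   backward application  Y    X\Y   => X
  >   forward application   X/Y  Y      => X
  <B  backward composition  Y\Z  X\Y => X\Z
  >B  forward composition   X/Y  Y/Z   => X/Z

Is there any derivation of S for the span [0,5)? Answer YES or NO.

S\N NP\(S\N) (NP/(S/N))\NP S/NP NP/N
CKY chart[0,5] = {NP}; S ∉ chart

NO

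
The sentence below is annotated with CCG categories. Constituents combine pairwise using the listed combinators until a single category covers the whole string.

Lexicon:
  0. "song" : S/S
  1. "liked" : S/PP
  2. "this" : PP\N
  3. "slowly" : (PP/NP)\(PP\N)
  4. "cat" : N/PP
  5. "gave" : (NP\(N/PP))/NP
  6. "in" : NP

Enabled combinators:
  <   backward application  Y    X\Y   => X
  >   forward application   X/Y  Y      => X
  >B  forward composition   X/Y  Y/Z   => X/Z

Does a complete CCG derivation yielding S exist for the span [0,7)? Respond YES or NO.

[0,7] S   >
  [0,4] S/NP   >B
    [0,1] "song" : S/S
    [1,4] S/NP   >B
      [1,2] "liked" : S/PP
      [2,4] PP/NP   <
        [2,3] "this" : PP\N
        [3,4] "slowly" : (PP/NP)\(PP\N)
  [4,7] NP   <
    [4,5] "cat" : N/PP
    [5,7] NP\(N/PP)   >
      [5,6] "gave" : (NP\(N/PP))/NP
      [6,7] "in" : NP

YES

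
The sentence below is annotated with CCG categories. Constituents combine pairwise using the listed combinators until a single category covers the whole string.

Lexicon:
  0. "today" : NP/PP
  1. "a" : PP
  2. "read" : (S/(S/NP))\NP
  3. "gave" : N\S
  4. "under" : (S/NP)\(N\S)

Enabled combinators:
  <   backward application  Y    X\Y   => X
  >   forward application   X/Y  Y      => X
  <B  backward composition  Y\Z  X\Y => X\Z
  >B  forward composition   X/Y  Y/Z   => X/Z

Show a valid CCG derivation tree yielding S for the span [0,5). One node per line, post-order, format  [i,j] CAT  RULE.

[0,5] S   >
  [0,3] S/(S/NP)   <
    [0,2] NP   >
      [0,1] "today" : NP/PP
      [1,2] "a" : PP
    [2,3] "read" : (S/(S/NP))\NP
  [3,5] S/NP   <
    [3,4] "gave" : N\S
    [4,5] "under" : (S/NP)\(N\S)

[0,1] NP/PP  lex  "today"
[1,2] PP  lex  "a"
[0,2] NP  >  k=1
[2,3] (S/(S/NP))\NP  lex  "read"
[0,3] S/(S/NP)  <  k=2
[3,4] N\S  lex  "gave"
[4,5] (S/NP)\(N\S)  lex  "under"
[3,5] S/NP  <  k=4
[0,5] S  >  k=3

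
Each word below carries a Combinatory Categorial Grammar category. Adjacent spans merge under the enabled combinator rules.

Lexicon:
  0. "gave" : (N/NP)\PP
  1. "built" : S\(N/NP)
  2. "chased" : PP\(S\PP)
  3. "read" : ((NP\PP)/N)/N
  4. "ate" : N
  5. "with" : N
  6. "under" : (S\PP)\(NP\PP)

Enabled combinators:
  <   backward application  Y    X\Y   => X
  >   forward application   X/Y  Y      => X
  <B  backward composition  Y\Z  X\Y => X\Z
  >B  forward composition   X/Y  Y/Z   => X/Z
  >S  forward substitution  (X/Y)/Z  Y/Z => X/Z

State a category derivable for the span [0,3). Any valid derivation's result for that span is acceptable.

PP

[0,7] S   <
  [0,3] PP   <
    [0,2] S\PP   <B
      [0,1] "gave" : (N/NP)\PP
      [1,2] "built" : S\(N/NP)
    [2,3] "chased" : PP\(S\PP)
  [3,7] S\PP   <
    [3,6] NP\PP   >
      [3,5] (NP\PP)/N   >
        [3,4] "read" : ((NP\PP)/N)/N
        [4,5] "ate" : N
      [5,6] "with" : N
    [6,7] "under" : (S\PP)\(NP\PP)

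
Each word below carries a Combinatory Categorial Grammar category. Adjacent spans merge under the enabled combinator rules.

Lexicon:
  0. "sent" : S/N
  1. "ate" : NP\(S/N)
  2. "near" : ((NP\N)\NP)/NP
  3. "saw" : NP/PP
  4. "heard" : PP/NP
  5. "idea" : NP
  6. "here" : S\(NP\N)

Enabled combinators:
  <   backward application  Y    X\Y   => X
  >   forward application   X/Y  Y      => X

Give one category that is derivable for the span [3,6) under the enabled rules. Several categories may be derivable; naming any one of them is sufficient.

[0,7] S   <
  [0,6] NP\N   <
    [0,2] NP   <
      [0,1] "sent" : S/N
      [1,2] "ate" : NP\(S/N)
    [2,6] (NP\N)\NP   >
      [2,3] "near" : ((NP\N)\NP)/NP
      [3,6] NP   >
        [3,4] "saw" : NP/PP
        [4,6] PP   >
          [4,5] "heard" : PP/NP
          [5,6] "idea" : NP
  [6,7] "here" : S\(NP\N)

NP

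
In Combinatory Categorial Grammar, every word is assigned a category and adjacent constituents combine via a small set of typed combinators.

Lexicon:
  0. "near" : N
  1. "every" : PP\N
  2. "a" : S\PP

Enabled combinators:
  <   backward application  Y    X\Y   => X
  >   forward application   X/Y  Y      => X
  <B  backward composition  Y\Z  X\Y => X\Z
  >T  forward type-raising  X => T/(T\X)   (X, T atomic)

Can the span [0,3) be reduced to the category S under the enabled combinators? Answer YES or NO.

YES

[0,3] S   <
  [0,2] PP   <
    [0,1] "near" : N
    [1,2] "every" : PP\N
  [2,3] "a" : S\PP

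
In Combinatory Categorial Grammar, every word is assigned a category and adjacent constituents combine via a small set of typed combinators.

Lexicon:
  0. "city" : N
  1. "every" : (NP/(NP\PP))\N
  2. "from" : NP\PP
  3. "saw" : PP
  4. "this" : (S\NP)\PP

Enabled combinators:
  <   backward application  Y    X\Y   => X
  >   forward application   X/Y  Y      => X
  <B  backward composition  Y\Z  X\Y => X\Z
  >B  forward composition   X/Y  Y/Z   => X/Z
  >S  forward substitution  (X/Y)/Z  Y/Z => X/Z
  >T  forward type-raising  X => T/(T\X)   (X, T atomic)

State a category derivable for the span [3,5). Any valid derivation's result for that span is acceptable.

S\NP

[0,5] S   <
  [0,3] NP   >
    [0,2] NP/(NP\PP)   <
      [0,1] "city" : N
      [1,2] "every" : (NP/(NP\PP))\N
    [2,3] "from" : NP\PP
  [3,5] S\NP   <
    [3,4] "saw" : PP
    [4,5] "this" : (S\NP)\PP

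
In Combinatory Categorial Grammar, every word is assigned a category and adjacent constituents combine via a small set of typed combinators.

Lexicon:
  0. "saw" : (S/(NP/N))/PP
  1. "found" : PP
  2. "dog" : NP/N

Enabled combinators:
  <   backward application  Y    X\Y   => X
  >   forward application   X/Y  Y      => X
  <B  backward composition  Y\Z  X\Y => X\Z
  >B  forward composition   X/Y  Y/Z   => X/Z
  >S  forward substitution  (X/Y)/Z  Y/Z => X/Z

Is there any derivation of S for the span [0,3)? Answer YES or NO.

YES

[0,3] S   >
  [0,2] S/(NP/N)   >
    [0,1] "saw" : (S/(NP/N))/PP
    [1,2] "found" : PP
  [2,3] "dog" : NP/N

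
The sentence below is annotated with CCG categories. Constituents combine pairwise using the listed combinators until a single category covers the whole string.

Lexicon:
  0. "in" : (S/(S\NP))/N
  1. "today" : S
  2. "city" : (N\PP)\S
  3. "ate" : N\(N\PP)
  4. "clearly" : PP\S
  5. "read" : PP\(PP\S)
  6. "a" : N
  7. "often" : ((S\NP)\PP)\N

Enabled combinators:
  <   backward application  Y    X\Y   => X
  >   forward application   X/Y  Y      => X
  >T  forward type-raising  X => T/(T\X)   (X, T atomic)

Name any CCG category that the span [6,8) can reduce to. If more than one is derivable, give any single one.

(S\NP)\PP

[0,8] S   >
  [0,4] S/(S\NP)   >
    [0,1] "in" : (S/(S\NP))/N
    [1,4] N   <
      [1,3] N\PP   <
        [1,2] "today" : S
        [2,3] "city" : (N\PP)\S
      [3,4] "ate" : N\(N\PP)
  [4,8] S\NP   <
    [4,6] PP   <
      [4,5] "clearly" : PP\S
      [5,6] "read" : PP\(PP\S)
    [6,8] (S\NP)\PP   <
      [6,7] "a" : N
      [7,8] "often" : ((S\NP)\PP)\N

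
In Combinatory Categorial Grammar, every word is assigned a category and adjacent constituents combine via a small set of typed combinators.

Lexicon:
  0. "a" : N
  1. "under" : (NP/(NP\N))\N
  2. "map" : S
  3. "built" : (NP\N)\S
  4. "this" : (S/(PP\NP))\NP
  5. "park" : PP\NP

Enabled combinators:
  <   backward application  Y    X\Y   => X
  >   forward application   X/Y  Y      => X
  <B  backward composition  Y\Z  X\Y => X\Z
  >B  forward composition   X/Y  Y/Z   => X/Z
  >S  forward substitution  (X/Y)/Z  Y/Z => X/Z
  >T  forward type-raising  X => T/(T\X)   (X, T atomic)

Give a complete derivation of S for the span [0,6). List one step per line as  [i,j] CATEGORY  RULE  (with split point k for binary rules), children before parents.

[0,1] N  lex  "a"
[1,2] (NP/(NP\N))\N  lex  "under"
[0,2] NP/(NP\N)  <  k=1
[2,3] S  lex  "map"
[3,4] (NP\N)\S  lex  "built"
[2,4] NP\N  <  k=3
[0,4] NP  >  k=2
[4,5] (S/(PP\NP))\NP  lex  "this"
[0,5] S/(PP\NP)  <  k=4
[5,6] PP\NP  lex  "park"
[0,6] S  >  k=5

[0,6] S   >
  [0,5] S/(PP\NP)   <
    [0,4] NP   >
      [0,2] NP/(NP\N)   <
        [0,1] "a" : N
        [1,2] "under" : (NP/(NP\N))\N
      [2,4] NP\N   <
        [2,3] "map" : S
        [3,4] "built" : (NP\N)\S
    [4,5] "this" : (S/(PP\NP))\NP
  [5,6] "park" : PP\NP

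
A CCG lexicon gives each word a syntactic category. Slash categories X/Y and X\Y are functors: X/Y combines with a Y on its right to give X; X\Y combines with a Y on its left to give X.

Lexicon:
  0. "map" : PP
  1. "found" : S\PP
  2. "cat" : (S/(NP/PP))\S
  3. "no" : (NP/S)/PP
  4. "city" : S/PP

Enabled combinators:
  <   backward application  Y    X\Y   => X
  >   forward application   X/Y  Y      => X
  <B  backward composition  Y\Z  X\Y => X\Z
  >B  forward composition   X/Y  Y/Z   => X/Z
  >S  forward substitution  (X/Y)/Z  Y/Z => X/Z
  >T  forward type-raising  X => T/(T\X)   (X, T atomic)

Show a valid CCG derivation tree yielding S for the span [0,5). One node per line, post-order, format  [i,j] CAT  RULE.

[0,5] S   >
  [0,3] S/(NP/PP)   <
    [0,2] S   >
      [0,1] S/(S\PP)   >T
        [0,1] "map" : PP
      [1,2] "found" : S\PP
    [2,3] "cat" : (S/(NP/PP))\S
  [3,5] NP/PP   >S
    [3,4] "no" : (NP/S)/PP
    [4,5] "city" : S/PP

[0,1] PP  lex  "map"
[0,1] S/(S\PP)  >T
[1,2] S\PP  lex  "found"
[0,2] S  >  k=1
[2,3] (S/(NP/PP))\S  lex  "cat"
[0,3] S/(NP/PP)  <  k=2
[3,4] (NP/S)/PP  lex  "no"
[4,5] S/PP  lex  "city"
[3,5] NP/PP  >S  k=4
[0,5] S  >  k=3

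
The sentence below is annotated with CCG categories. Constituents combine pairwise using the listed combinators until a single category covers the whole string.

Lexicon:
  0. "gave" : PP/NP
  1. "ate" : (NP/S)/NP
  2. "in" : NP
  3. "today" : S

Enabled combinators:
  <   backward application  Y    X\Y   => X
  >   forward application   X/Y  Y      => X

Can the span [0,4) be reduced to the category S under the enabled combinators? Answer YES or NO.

PP/NP (NP/S)/NP NP S
CKY chart[0,4] = {PP}; S ∉ chart

NO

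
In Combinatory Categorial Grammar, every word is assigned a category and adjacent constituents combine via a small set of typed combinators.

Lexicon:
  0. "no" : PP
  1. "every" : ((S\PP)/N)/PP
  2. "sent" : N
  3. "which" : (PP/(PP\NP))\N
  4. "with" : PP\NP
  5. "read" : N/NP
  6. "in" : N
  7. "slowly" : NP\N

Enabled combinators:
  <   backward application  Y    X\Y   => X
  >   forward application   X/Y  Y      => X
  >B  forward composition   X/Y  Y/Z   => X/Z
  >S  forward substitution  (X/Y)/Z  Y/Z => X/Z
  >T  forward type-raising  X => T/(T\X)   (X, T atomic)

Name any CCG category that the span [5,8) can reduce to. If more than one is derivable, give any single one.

[0,8] S   <
  [0,1] "no" : PP
  [1,8] S\PP   >
    [1,5] (S\PP)/N   >
      [1,2] "every" : ((S\PP)/N)/PP
      [2,5] PP   >
        [2,4] PP/(PP\NP)   <
          [2,3] "sent" : N
          [3,4] "which" : (PP/(PP\NP))\N
        [4,5] "with" : PP\NP
    [5,8] N   >
      [5,6] "read" : N/NP
      [6,8] NP   >
        [6,7] NP/(NP\N)   >T
          [6,7] "in" : N
        [7,8] "slowly" : NP\N

N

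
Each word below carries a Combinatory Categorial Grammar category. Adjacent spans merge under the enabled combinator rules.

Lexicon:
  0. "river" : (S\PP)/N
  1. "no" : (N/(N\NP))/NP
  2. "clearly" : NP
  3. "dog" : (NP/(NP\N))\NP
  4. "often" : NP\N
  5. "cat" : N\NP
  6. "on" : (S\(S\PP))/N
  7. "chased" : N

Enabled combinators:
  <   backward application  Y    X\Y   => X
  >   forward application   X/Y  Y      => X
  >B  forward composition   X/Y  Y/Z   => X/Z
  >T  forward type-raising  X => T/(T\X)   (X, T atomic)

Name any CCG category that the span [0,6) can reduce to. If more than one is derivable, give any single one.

[0,8] S   <
  [0,6] S\PP   >
    [0,1] "river" : (S\PP)/N
    [1,6] N   >
      [1,5] N/(N\NP)   >
        [1,2] "no" : (N/(N\NP))/NP
        [2,5] NP   >
          [2,4] NP/(NP\N)   <
            [2,3] "clearly" : NP
            [3,4] "dog" : (NP/(NP\N))\NP
          [4,5] "often" : NP\N
      [5,6] "cat" : N\NP
  [6,8] S\(S\PP)   >
    [6,7] "on" : (S\(S\PP))/N
    [7,8] "chased" : N

S\PP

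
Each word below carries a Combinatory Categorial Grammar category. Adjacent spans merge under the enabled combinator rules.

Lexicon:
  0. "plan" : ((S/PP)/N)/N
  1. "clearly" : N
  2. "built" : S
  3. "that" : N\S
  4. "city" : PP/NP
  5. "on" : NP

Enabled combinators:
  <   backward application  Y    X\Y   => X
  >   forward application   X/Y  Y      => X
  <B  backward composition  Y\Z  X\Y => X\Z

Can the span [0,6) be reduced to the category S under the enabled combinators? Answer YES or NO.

[0,6] S   >
  [0,4] S/PP   >
    [0,2] (S/PP)/N   >
      [0,1] "plan" : ((S/PP)/N)/N
      [1,2] "clearly" : N
    [2,4] N   <
      [2,3] "built" : S
      [3,4] "that" : N\S
  [4,6] PP   >
    [4,5] "city" : PP/NP
    [5,6] "on" : NP

YES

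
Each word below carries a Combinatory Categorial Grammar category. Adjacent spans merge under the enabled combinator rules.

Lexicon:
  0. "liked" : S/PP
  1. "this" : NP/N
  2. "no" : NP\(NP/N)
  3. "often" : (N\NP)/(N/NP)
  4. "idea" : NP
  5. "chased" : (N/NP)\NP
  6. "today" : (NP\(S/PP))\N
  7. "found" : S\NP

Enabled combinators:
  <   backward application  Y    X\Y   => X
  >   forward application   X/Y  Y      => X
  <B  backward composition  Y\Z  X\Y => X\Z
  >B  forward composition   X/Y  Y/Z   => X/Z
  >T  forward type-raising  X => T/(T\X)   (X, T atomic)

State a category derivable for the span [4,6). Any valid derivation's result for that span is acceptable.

[0,8] S   <
  [0,7] NP   <
    [0,1] "liked" : S/PP
    [1,7] NP\(S/PP)   <
      [1,6] N   <
        [1,3] NP   <
          [1,2] "this" : NP/N
          [2,3] "no" : NP\(NP/N)
        [3,6] N\NP   >
          [3,4] "often" : (N\NP)/(N/NP)
          [4,6] N/NP   <
            [4,5] "idea" : NP
            [5,6] "chased" : (N/NP)\NP
      [6,7] "today" : (NP\(S/PP))\N
  [7,8] "found" : S\NP

N/NP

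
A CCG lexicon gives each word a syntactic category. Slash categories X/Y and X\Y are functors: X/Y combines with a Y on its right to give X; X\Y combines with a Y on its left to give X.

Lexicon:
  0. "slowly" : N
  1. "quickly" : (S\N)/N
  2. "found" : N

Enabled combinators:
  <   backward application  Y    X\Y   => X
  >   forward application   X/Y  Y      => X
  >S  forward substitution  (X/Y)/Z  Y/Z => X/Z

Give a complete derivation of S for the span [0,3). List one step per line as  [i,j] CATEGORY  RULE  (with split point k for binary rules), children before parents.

[0,3] S   <
  [0,1] "slowly" : N
  [1,3] S\N   >
    [1,2] "quickly" : (S\N)/N
    [2,3] "found" : N

[0,1] N  lex  "slowly"
[1,2] (S\N)/N  lex  "quickly"
[2,3] N  lex  "found"
[1,3] S\N  >  k=2
[0,3] S  <  k=1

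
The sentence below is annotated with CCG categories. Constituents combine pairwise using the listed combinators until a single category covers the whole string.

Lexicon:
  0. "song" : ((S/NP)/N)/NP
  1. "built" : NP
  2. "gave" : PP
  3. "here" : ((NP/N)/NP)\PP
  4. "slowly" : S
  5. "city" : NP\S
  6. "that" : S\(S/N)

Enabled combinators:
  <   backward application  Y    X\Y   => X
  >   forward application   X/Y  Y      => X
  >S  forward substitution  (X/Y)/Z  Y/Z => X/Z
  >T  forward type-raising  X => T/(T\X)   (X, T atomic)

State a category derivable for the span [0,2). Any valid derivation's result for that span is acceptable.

[0,7] S   <
  [0,6] S/N   >S
    [0,2] (S/NP)/N   >
      [0,1] "song" : ((S/NP)/N)/NP
      [1,2] "built" : NP
    [2,6] NP/N   >
      [2,4] (NP/N)/NP   <
        [2,3] "gave" : PP
        [3,4] "here" : ((NP/N)/NP)\PP
      [4,6] NP   <
        [4,5] "slowly" : S
        [5,6] "city" : NP\S
  [6,7] "that" : S\(S/N)

(S/NP)/N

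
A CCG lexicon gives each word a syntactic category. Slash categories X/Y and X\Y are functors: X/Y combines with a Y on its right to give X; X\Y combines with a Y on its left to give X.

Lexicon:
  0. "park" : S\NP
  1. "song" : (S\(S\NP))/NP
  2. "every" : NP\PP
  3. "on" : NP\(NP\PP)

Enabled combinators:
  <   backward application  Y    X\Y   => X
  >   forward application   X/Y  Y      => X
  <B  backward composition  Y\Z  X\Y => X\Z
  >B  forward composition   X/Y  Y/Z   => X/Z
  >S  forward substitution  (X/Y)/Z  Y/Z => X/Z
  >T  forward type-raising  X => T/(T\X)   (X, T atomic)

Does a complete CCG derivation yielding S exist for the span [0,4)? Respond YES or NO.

[0,4] S   <
  [0,1] "park" : S\NP
  [1,4] S\(S\NP)   >
    [1,2] "song" : (S\(S\NP))/NP
    [2,4] NP   <
      [2,3] "every" : NP\PP
      [3,4] "on" : NP\(NP\PP)

YES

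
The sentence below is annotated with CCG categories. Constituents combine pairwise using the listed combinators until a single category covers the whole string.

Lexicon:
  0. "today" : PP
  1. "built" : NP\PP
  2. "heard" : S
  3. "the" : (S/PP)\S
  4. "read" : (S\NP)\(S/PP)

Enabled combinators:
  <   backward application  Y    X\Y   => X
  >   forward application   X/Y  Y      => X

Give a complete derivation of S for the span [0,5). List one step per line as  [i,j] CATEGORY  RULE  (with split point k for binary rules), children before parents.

[0,5] S   <
  [0,2] NP   <
    [0,1] "today" : PP
    [1,2] "built" : NP\PP
  [2,5] S\NP   <
    [2,4] S/PP   <
      [2,3] "heard" : S
      [3,4] "the" : (S/PP)\S
    [4,5] "read" : (S\NP)\(S/PP)

[0,1] PP  lex  "today"
[1,2] NP\PP  lex  "built"
[0,2] NP  <  k=1
[2,3] S  lex  "heard"
[3,4] (S/PP)\S  lex  "the"
[2,4] S/PP  <  k=3
[4,5] (S\NP)\(S/PP)  lex  "read"
[2,5] S\NP  <  k=4
[0,5] S  <  k=2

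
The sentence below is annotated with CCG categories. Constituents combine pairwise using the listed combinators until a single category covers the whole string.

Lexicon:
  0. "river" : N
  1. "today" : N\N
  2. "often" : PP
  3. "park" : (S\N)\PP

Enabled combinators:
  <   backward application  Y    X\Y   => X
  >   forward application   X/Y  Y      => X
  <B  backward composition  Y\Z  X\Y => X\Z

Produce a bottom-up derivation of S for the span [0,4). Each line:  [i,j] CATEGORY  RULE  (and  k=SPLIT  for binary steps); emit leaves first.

[0,1] N  lex  "river"
[1,2] N\N  lex  "today"
[2,3] PP  lex  "often"
[3,4] (S\N)\PP  lex  "park"
[2,4] S\N  <  k=3
[1,4] S\N  <B  k=2
[0,4] S  <  k=1

[0,4] S   <
  [0,1] "river" : N
  [1,4] S\N   <B
    [1,2] "today" : N\N
    [2,4] S\N   <
      [2,3] "often" : PP
      [3,4] "park" : (S\N)\PP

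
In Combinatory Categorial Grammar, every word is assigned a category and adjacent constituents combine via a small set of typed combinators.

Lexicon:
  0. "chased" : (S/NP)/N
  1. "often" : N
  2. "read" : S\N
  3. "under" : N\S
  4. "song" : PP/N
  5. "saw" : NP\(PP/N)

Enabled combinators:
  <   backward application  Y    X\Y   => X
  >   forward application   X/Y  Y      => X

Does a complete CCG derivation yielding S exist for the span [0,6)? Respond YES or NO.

[0,6] S   >
  [0,4] S/NP   >
    [0,1] "chased" : (S/NP)/N
    [1,4] N   <
      [1,3] S   <
        [1,2] "often" : N
        [2,3] "read" : S\N
      [3,4] "under" : N\S
  [4,6] NP   <
    [4,5] "song" : PP/N
    [5,6] "saw" : NP\(PP/N)

YES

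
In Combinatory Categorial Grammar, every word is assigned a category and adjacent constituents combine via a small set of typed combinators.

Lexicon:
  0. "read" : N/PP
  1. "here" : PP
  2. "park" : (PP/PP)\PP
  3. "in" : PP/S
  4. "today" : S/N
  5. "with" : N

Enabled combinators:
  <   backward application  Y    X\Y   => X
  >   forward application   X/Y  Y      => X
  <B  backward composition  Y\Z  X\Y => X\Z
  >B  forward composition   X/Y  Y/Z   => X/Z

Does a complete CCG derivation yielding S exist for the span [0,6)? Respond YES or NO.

NO

N/PP PP (PP/PP)\PP PP/S S/N N
CKY chart[0,6] = {N}; S ∉ chart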